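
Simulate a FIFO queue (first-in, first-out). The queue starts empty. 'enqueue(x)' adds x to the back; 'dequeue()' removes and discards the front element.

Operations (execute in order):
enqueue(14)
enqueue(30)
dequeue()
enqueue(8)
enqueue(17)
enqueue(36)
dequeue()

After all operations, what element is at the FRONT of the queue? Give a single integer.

enqueue(14): queue = [14]
enqueue(30): queue = [14, 30]
dequeue(): queue = [30]
enqueue(8): queue = [30, 8]
enqueue(17): queue = [30, 8, 17]
enqueue(36): queue = [30, 8, 17, 36]
dequeue(): queue = [8, 17, 36]

Answer: 8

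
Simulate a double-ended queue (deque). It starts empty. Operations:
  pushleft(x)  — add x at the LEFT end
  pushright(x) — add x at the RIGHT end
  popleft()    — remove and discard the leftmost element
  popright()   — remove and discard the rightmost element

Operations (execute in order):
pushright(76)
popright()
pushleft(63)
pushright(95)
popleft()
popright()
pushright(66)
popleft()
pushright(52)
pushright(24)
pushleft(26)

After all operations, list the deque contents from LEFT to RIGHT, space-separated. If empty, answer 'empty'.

pushright(76): [76]
popright(): []
pushleft(63): [63]
pushright(95): [63, 95]
popleft(): [95]
popright(): []
pushright(66): [66]
popleft(): []
pushright(52): [52]
pushright(24): [52, 24]
pushleft(26): [26, 52, 24]

Answer: 26 52 24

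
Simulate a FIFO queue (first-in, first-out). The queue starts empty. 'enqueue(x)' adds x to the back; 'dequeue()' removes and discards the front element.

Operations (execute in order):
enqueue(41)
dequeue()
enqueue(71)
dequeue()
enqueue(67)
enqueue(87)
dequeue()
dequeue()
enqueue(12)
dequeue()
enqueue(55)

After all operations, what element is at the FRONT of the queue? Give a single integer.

Answer: 55

Derivation:
enqueue(41): queue = [41]
dequeue(): queue = []
enqueue(71): queue = [71]
dequeue(): queue = []
enqueue(67): queue = [67]
enqueue(87): queue = [67, 87]
dequeue(): queue = [87]
dequeue(): queue = []
enqueue(12): queue = [12]
dequeue(): queue = []
enqueue(55): queue = [55]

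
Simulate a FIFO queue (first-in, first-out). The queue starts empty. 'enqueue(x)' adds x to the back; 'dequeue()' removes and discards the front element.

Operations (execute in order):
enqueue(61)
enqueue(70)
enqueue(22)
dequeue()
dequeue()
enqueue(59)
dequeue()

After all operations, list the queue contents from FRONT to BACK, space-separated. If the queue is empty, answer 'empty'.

enqueue(61): [61]
enqueue(70): [61, 70]
enqueue(22): [61, 70, 22]
dequeue(): [70, 22]
dequeue(): [22]
enqueue(59): [22, 59]
dequeue(): [59]

Answer: 59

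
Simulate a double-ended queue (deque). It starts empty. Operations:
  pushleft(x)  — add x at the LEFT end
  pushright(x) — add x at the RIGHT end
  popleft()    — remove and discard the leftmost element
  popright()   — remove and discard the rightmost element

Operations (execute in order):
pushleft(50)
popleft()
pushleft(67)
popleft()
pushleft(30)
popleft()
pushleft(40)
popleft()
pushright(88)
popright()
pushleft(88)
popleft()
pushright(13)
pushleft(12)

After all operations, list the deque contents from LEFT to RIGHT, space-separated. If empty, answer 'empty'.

Answer: 12 13

Derivation:
pushleft(50): [50]
popleft(): []
pushleft(67): [67]
popleft(): []
pushleft(30): [30]
popleft(): []
pushleft(40): [40]
popleft(): []
pushright(88): [88]
popright(): []
pushleft(88): [88]
popleft(): []
pushright(13): [13]
pushleft(12): [12, 13]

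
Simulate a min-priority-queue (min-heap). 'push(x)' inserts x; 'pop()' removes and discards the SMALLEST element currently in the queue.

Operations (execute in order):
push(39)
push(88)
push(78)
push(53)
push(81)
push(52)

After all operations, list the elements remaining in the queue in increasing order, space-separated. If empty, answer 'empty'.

push(39): heap contents = [39]
push(88): heap contents = [39, 88]
push(78): heap contents = [39, 78, 88]
push(53): heap contents = [39, 53, 78, 88]
push(81): heap contents = [39, 53, 78, 81, 88]
push(52): heap contents = [39, 52, 53, 78, 81, 88]

Answer: 39 52 53 78 81 88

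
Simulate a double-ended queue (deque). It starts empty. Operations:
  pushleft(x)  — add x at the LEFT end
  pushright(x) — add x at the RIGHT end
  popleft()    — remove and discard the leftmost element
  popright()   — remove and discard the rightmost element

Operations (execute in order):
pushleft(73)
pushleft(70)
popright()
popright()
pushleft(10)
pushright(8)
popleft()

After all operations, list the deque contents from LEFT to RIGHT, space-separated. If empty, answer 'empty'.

pushleft(73): [73]
pushleft(70): [70, 73]
popright(): [70]
popright(): []
pushleft(10): [10]
pushright(8): [10, 8]
popleft(): [8]

Answer: 8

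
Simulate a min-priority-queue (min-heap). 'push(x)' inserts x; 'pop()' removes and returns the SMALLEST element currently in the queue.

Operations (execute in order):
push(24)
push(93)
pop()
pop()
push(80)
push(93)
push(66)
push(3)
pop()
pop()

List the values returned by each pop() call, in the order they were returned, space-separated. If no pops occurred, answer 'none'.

Answer: 24 93 3 66

Derivation:
push(24): heap contents = [24]
push(93): heap contents = [24, 93]
pop() → 24: heap contents = [93]
pop() → 93: heap contents = []
push(80): heap contents = [80]
push(93): heap contents = [80, 93]
push(66): heap contents = [66, 80, 93]
push(3): heap contents = [3, 66, 80, 93]
pop() → 3: heap contents = [66, 80, 93]
pop() → 66: heap contents = [80, 93]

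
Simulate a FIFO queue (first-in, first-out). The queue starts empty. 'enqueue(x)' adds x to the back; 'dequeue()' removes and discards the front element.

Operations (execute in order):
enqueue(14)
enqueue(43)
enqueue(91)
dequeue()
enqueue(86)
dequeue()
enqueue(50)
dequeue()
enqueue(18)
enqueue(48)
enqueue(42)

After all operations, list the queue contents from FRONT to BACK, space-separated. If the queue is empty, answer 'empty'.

enqueue(14): [14]
enqueue(43): [14, 43]
enqueue(91): [14, 43, 91]
dequeue(): [43, 91]
enqueue(86): [43, 91, 86]
dequeue(): [91, 86]
enqueue(50): [91, 86, 50]
dequeue(): [86, 50]
enqueue(18): [86, 50, 18]
enqueue(48): [86, 50, 18, 48]
enqueue(42): [86, 50, 18, 48, 42]

Answer: 86 50 18 48 42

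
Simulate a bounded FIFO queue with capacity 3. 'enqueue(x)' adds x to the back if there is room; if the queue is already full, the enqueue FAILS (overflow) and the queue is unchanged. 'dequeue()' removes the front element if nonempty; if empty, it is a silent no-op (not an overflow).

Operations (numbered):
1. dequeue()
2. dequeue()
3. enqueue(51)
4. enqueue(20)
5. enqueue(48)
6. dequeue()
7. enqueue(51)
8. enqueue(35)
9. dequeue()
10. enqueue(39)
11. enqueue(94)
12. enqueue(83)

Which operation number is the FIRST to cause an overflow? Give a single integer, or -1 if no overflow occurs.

Answer: 8

Derivation:
1. dequeue(): empty, no-op, size=0
2. dequeue(): empty, no-op, size=0
3. enqueue(51): size=1
4. enqueue(20): size=2
5. enqueue(48): size=3
6. dequeue(): size=2
7. enqueue(51): size=3
8. enqueue(35): size=3=cap → OVERFLOW (fail)
9. dequeue(): size=2
10. enqueue(39): size=3
11. enqueue(94): size=3=cap → OVERFLOW (fail)
12. enqueue(83): size=3=cap → OVERFLOW (fail)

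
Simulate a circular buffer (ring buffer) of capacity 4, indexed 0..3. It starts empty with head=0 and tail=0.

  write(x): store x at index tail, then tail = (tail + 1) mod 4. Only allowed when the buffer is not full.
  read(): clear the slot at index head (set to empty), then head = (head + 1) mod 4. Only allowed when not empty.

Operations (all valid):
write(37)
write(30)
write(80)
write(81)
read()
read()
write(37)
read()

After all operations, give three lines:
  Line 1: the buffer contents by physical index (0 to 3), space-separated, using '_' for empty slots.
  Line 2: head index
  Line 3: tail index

Answer: 37 _ _ 81
3
1

Derivation:
write(37): buf=[37 _ _ _], head=0, tail=1, size=1
write(30): buf=[37 30 _ _], head=0, tail=2, size=2
write(80): buf=[37 30 80 _], head=0, tail=3, size=3
write(81): buf=[37 30 80 81], head=0, tail=0, size=4
read(): buf=[_ 30 80 81], head=1, tail=0, size=3
read(): buf=[_ _ 80 81], head=2, tail=0, size=2
write(37): buf=[37 _ 80 81], head=2, tail=1, size=3
read(): buf=[37 _ _ 81], head=3, tail=1, size=2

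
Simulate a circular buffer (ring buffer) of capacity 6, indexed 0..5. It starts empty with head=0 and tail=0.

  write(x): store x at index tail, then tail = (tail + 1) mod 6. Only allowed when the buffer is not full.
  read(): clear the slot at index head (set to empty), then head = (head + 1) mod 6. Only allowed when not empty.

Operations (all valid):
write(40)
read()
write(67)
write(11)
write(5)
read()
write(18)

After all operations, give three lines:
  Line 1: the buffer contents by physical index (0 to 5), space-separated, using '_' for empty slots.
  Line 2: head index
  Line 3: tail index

Answer: _ _ 11 5 18 _
2
5

Derivation:
write(40): buf=[40 _ _ _ _ _], head=0, tail=1, size=1
read(): buf=[_ _ _ _ _ _], head=1, tail=1, size=0
write(67): buf=[_ 67 _ _ _ _], head=1, tail=2, size=1
write(11): buf=[_ 67 11 _ _ _], head=1, tail=3, size=2
write(5): buf=[_ 67 11 5 _ _], head=1, tail=4, size=3
read(): buf=[_ _ 11 5 _ _], head=2, tail=4, size=2
write(18): buf=[_ _ 11 5 18 _], head=2, tail=5, size=3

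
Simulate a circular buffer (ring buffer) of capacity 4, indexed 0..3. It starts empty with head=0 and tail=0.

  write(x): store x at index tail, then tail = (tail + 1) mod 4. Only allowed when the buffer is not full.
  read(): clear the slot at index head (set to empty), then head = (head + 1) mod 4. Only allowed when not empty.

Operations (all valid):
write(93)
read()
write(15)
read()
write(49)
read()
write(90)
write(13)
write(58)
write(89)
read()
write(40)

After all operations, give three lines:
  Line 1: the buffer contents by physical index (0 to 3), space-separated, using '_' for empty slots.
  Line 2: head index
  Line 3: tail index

Answer: 13 58 89 40
0
0

Derivation:
write(93): buf=[93 _ _ _], head=0, tail=1, size=1
read(): buf=[_ _ _ _], head=1, tail=1, size=0
write(15): buf=[_ 15 _ _], head=1, tail=2, size=1
read(): buf=[_ _ _ _], head=2, tail=2, size=0
write(49): buf=[_ _ 49 _], head=2, tail=3, size=1
read(): buf=[_ _ _ _], head=3, tail=3, size=0
write(90): buf=[_ _ _ 90], head=3, tail=0, size=1
write(13): buf=[13 _ _ 90], head=3, tail=1, size=2
write(58): buf=[13 58 _ 90], head=3, tail=2, size=3
write(89): buf=[13 58 89 90], head=3, tail=3, size=4
read(): buf=[13 58 89 _], head=0, tail=3, size=3
write(40): buf=[13 58 89 40], head=0, tail=0, size=4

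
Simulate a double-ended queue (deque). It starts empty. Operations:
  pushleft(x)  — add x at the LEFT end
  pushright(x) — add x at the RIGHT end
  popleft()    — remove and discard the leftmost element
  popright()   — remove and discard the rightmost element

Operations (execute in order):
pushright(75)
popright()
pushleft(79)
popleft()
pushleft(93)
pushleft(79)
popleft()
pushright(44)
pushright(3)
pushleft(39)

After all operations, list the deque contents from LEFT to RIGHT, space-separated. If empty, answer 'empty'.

pushright(75): [75]
popright(): []
pushleft(79): [79]
popleft(): []
pushleft(93): [93]
pushleft(79): [79, 93]
popleft(): [93]
pushright(44): [93, 44]
pushright(3): [93, 44, 3]
pushleft(39): [39, 93, 44, 3]

Answer: 39 93 44 3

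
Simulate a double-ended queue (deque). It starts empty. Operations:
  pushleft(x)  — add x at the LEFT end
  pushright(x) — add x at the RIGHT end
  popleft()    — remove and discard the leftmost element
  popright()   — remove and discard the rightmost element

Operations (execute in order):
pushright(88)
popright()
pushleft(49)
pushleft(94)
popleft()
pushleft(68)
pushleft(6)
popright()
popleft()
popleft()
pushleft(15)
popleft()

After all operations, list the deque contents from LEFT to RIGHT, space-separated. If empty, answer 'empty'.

pushright(88): [88]
popright(): []
pushleft(49): [49]
pushleft(94): [94, 49]
popleft(): [49]
pushleft(68): [68, 49]
pushleft(6): [6, 68, 49]
popright(): [6, 68]
popleft(): [68]
popleft(): []
pushleft(15): [15]
popleft(): []

Answer: empty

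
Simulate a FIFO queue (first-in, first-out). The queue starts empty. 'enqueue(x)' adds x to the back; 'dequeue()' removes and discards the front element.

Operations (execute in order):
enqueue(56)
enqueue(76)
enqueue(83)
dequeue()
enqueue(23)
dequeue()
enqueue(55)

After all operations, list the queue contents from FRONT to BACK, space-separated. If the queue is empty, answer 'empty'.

enqueue(56): [56]
enqueue(76): [56, 76]
enqueue(83): [56, 76, 83]
dequeue(): [76, 83]
enqueue(23): [76, 83, 23]
dequeue(): [83, 23]
enqueue(55): [83, 23, 55]

Answer: 83 23 55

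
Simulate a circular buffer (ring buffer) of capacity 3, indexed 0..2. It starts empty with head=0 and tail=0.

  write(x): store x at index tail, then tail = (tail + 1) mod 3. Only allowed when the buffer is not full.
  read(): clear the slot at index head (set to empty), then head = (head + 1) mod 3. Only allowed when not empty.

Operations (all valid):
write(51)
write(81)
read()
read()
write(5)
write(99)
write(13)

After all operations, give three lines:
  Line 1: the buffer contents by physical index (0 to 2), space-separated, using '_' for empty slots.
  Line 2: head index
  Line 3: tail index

Answer: 99 13 5
2
2

Derivation:
write(51): buf=[51 _ _], head=0, tail=1, size=1
write(81): buf=[51 81 _], head=0, tail=2, size=2
read(): buf=[_ 81 _], head=1, tail=2, size=1
read(): buf=[_ _ _], head=2, tail=2, size=0
write(5): buf=[_ _ 5], head=2, tail=0, size=1
write(99): buf=[99 _ 5], head=2, tail=1, size=2
write(13): buf=[99 13 5], head=2, tail=2, size=3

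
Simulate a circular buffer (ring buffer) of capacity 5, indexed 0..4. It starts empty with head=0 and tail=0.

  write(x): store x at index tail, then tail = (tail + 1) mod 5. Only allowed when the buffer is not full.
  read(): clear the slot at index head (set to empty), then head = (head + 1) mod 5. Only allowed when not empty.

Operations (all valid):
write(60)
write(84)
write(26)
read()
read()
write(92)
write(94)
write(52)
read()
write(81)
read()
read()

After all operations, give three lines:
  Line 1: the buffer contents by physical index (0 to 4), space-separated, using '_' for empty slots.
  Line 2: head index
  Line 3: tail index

Answer: 52 81 _ _ _
0
2

Derivation:
write(60): buf=[60 _ _ _ _], head=0, tail=1, size=1
write(84): buf=[60 84 _ _ _], head=0, tail=2, size=2
write(26): buf=[60 84 26 _ _], head=0, tail=3, size=3
read(): buf=[_ 84 26 _ _], head=1, tail=3, size=2
read(): buf=[_ _ 26 _ _], head=2, tail=3, size=1
write(92): buf=[_ _ 26 92 _], head=2, tail=4, size=2
write(94): buf=[_ _ 26 92 94], head=2, tail=0, size=3
write(52): buf=[52 _ 26 92 94], head=2, tail=1, size=4
read(): buf=[52 _ _ 92 94], head=3, tail=1, size=3
write(81): buf=[52 81 _ 92 94], head=3, tail=2, size=4
read(): buf=[52 81 _ _ 94], head=4, tail=2, size=3
read(): buf=[52 81 _ _ _], head=0, tail=2, size=2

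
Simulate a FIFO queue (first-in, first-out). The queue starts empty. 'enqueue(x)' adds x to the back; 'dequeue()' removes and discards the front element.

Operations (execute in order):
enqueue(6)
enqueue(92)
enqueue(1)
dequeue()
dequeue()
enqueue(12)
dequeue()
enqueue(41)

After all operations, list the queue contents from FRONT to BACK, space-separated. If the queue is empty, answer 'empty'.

Answer: 12 41

Derivation:
enqueue(6): [6]
enqueue(92): [6, 92]
enqueue(1): [6, 92, 1]
dequeue(): [92, 1]
dequeue(): [1]
enqueue(12): [1, 12]
dequeue(): [12]
enqueue(41): [12, 41]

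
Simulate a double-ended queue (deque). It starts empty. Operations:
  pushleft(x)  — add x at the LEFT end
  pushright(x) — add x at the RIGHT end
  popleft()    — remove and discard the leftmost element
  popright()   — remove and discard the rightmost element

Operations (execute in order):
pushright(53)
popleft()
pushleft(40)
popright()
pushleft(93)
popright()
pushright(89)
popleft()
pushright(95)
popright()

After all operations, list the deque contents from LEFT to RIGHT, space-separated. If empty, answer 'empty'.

pushright(53): [53]
popleft(): []
pushleft(40): [40]
popright(): []
pushleft(93): [93]
popright(): []
pushright(89): [89]
popleft(): []
pushright(95): [95]
popright(): []

Answer: empty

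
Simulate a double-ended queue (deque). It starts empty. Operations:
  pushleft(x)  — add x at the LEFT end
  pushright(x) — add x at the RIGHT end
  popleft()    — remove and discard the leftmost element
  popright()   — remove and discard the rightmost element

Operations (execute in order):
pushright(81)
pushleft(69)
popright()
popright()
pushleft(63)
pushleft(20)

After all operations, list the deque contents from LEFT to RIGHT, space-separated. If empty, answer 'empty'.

pushright(81): [81]
pushleft(69): [69, 81]
popright(): [69]
popright(): []
pushleft(63): [63]
pushleft(20): [20, 63]

Answer: 20 63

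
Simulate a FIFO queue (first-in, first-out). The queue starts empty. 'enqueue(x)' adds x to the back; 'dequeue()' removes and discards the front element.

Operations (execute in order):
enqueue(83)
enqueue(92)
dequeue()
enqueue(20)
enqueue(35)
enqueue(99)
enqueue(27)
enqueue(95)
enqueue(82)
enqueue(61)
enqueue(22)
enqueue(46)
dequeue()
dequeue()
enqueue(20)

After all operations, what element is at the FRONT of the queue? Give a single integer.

Answer: 35

Derivation:
enqueue(83): queue = [83]
enqueue(92): queue = [83, 92]
dequeue(): queue = [92]
enqueue(20): queue = [92, 20]
enqueue(35): queue = [92, 20, 35]
enqueue(99): queue = [92, 20, 35, 99]
enqueue(27): queue = [92, 20, 35, 99, 27]
enqueue(95): queue = [92, 20, 35, 99, 27, 95]
enqueue(82): queue = [92, 20, 35, 99, 27, 95, 82]
enqueue(61): queue = [92, 20, 35, 99, 27, 95, 82, 61]
enqueue(22): queue = [92, 20, 35, 99, 27, 95, 82, 61, 22]
enqueue(46): queue = [92, 20, 35, 99, 27, 95, 82, 61, 22, 46]
dequeue(): queue = [20, 35, 99, 27, 95, 82, 61, 22, 46]
dequeue(): queue = [35, 99, 27, 95, 82, 61, 22, 46]
enqueue(20): queue = [35, 99, 27, 95, 82, 61, 22, 46, 20]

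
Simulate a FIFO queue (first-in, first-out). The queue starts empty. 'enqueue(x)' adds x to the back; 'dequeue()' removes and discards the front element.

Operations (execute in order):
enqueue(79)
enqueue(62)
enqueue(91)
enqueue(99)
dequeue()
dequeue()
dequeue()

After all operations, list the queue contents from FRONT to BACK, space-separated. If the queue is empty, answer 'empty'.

Answer: 99

Derivation:
enqueue(79): [79]
enqueue(62): [79, 62]
enqueue(91): [79, 62, 91]
enqueue(99): [79, 62, 91, 99]
dequeue(): [62, 91, 99]
dequeue(): [91, 99]
dequeue(): [99]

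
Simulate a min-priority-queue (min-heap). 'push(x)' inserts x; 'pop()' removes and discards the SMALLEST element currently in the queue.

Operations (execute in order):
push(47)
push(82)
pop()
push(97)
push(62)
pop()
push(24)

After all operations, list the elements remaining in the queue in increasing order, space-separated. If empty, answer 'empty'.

push(47): heap contents = [47]
push(82): heap contents = [47, 82]
pop() → 47: heap contents = [82]
push(97): heap contents = [82, 97]
push(62): heap contents = [62, 82, 97]
pop() → 62: heap contents = [82, 97]
push(24): heap contents = [24, 82, 97]

Answer: 24 82 97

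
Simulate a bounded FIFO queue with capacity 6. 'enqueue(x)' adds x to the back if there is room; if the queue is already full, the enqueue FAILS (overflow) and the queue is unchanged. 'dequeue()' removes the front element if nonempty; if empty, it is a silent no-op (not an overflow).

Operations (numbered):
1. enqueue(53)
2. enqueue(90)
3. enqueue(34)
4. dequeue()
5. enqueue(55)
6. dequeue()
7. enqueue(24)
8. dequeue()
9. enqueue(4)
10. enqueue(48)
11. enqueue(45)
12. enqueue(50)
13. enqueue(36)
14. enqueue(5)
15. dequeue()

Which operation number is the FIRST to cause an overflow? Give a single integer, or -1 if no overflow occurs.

Answer: 13

Derivation:
1. enqueue(53): size=1
2. enqueue(90): size=2
3. enqueue(34): size=3
4. dequeue(): size=2
5. enqueue(55): size=3
6. dequeue(): size=2
7. enqueue(24): size=3
8. dequeue(): size=2
9. enqueue(4): size=3
10. enqueue(48): size=4
11. enqueue(45): size=5
12. enqueue(50): size=6
13. enqueue(36): size=6=cap → OVERFLOW (fail)
14. enqueue(5): size=6=cap → OVERFLOW (fail)
15. dequeue(): size=5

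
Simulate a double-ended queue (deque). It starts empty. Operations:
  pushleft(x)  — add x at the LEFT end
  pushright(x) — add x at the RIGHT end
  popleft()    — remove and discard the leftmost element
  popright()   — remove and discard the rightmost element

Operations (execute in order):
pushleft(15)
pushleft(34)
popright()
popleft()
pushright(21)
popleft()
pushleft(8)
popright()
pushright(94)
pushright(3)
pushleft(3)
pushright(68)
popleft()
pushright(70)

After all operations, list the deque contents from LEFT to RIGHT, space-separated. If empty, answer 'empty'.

pushleft(15): [15]
pushleft(34): [34, 15]
popright(): [34]
popleft(): []
pushright(21): [21]
popleft(): []
pushleft(8): [8]
popright(): []
pushright(94): [94]
pushright(3): [94, 3]
pushleft(3): [3, 94, 3]
pushright(68): [3, 94, 3, 68]
popleft(): [94, 3, 68]
pushright(70): [94, 3, 68, 70]

Answer: 94 3 68 70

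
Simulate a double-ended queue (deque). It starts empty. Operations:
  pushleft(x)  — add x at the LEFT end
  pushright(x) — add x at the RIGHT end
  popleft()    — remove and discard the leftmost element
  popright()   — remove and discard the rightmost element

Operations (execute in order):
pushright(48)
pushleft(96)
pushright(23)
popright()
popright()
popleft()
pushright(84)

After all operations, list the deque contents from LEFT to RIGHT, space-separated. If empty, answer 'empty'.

Answer: 84

Derivation:
pushright(48): [48]
pushleft(96): [96, 48]
pushright(23): [96, 48, 23]
popright(): [96, 48]
popright(): [96]
popleft(): []
pushright(84): [84]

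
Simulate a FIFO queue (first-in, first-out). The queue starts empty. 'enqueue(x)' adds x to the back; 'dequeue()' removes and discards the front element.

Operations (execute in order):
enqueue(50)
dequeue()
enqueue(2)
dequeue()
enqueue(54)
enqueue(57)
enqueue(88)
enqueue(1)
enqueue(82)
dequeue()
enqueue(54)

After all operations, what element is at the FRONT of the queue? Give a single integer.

Answer: 57

Derivation:
enqueue(50): queue = [50]
dequeue(): queue = []
enqueue(2): queue = [2]
dequeue(): queue = []
enqueue(54): queue = [54]
enqueue(57): queue = [54, 57]
enqueue(88): queue = [54, 57, 88]
enqueue(1): queue = [54, 57, 88, 1]
enqueue(82): queue = [54, 57, 88, 1, 82]
dequeue(): queue = [57, 88, 1, 82]
enqueue(54): queue = [57, 88, 1, 82, 54]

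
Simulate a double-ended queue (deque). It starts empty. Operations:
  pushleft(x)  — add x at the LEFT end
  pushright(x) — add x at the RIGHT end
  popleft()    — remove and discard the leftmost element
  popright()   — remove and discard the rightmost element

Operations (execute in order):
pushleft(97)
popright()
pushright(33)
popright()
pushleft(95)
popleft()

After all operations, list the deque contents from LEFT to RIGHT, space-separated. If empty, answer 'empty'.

pushleft(97): [97]
popright(): []
pushright(33): [33]
popright(): []
pushleft(95): [95]
popleft(): []

Answer: empty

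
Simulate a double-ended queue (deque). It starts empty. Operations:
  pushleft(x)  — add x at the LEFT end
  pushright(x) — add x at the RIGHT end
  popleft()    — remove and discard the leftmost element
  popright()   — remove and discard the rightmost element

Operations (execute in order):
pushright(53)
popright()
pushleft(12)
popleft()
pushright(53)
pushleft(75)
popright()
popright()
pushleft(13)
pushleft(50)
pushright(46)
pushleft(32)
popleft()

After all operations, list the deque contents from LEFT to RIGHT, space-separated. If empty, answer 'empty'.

pushright(53): [53]
popright(): []
pushleft(12): [12]
popleft(): []
pushright(53): [53]
pushleft(75): [75, 53]
popright(): [75]
popright(): []
pushleft(13): [13]
pushleft(50): [50, 13]
pushright(46): [50, 13, 46]
pushleft(32): [32, 50, 13, 46]
popleft(): [50, 13, 46]

Answer: 50 13 46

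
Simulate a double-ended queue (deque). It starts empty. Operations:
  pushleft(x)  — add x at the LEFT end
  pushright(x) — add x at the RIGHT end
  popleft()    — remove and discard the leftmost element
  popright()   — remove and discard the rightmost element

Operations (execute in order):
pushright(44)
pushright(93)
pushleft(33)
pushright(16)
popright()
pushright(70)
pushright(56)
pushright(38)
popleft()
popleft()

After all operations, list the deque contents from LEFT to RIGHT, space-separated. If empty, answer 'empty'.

pushright(44): [44]
pushright(93): [44, 93]
pushleft(33): [33, 44, 93]
pushright(16): [33, 44, 93, 16]
popright(): [33, 44, 93]
pushright(70): [33, 44, 93, 70]
pushright(56): [33, 44, 93, 70, 56]
pushright(38): [33, 44, 93, 70, 56, 38]
popleft(): [44, 93, 70, 56, 38]
popleft(): [93, 70, 56, 38]

Answer: 93 70 56 38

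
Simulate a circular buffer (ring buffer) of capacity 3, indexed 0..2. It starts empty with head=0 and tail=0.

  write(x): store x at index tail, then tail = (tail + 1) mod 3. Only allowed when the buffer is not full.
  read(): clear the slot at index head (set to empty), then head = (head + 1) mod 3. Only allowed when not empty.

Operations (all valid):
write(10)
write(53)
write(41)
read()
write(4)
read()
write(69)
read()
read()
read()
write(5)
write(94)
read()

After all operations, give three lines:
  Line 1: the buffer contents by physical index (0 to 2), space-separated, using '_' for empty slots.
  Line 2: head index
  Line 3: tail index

Answer: 94 _ _
0
1

Derivation:
write(10): buf=[10 _ _], head=0, tail=1, size=1
write(53): buf=[10 53 _], head=0, tail=2, size=2
write(41): buf=[10 53 41], head=0, tail=0, size=3
read(): buf=[_ 53 41], head=1, tail=0, size=2
write(4): buf=[4 53 41], head=1, tail=1, size=3
read(): buf=[4 _ 41], head=2, tail=1, size=2
write(69): buf=[4 69 41], head=2, tail=2, size=3
read(): buf=[4 69 _], head=0, tail=2, size=2
read(): buf=[_ 69 _], head=1, tail=2, size=1
read(): buf=[_ _ _], head=2, tail=2, size=0
write(5): buf=[_ _ 5], head=2, tail=0, size=1
write(94): buf=[94 _ 5], head=2, tail=1, size=2
read(): buf=[94 _ _], head=0, tail=1, size=1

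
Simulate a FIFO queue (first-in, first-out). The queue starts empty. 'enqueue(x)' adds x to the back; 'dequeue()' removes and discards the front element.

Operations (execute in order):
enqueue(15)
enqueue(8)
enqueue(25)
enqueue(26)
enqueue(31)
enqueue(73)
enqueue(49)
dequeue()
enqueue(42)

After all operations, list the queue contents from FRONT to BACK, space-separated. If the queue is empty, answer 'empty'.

enqueue(15): [15]
enqueue(8): [15, 8]
enqueue(25): [15, 8, 25]
enqueue(26): [15, 8, 25, 26]
enqueue(31): [15, 8, 25, 26, 31]
enqueue(73): [15, 8, 25, 26, 31, 73]
enqueue(49): [15, 8, 25, 26, 31, 73, 49]
dequeue(): [8, 25, 26, 31, 73, 49]
enqueue(42): [8, 25, 26, 31, 73, 49, 42]

Answer: 8 25 26 31 73 49 42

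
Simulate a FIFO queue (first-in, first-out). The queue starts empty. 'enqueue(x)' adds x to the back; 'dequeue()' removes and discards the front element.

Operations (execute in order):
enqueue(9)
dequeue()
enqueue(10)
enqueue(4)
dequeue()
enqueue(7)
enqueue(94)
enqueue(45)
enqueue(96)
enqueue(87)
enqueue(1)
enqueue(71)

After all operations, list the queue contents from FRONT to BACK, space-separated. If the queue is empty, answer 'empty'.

Answer: 4 7 94 45 96 87 1 71

Derivation:
enqueue(9): [9]
dequeue(): []
enqueue(10): [10]
enqueue(4): [10, 4]
dequeue(): [4]
enqueue(7): [4, 7]
enqueue(94): [4, 7, 94]
enqueue(45): [4, 7, 94, 45]
enqueue(96): [4, 7, 94, 45, 96]
enqueue(87): [4, 7, 94, 45, 96, 87]
enqueue(1): [4, 7, 94, 45, 96, 87, 1]
enqueue(71): [4, 7, 94, 45, 96, 87, 1, 71]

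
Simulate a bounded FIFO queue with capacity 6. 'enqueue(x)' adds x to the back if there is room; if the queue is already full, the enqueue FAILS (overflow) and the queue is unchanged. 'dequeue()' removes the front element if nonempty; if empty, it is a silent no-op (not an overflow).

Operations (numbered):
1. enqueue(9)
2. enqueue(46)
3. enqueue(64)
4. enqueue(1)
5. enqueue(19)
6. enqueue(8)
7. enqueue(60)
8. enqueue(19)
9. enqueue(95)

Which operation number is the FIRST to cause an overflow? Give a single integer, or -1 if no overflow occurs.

1. enqueue(9): size=1
2. enqueue(46): size=2
3. enqueue(64): size=3
4. enqueue(1): size=4
5. enqueue(19): size=5
6. enqueue(8): size=6
7. enqueue(60): size=6=cap → OVERFLOW (fail)
8. enqueue(19): size=6=cap → OVERFLOW (fail)
9. enqueue(95): size=6=cap → OVERFLOW (fail)

Answer: 7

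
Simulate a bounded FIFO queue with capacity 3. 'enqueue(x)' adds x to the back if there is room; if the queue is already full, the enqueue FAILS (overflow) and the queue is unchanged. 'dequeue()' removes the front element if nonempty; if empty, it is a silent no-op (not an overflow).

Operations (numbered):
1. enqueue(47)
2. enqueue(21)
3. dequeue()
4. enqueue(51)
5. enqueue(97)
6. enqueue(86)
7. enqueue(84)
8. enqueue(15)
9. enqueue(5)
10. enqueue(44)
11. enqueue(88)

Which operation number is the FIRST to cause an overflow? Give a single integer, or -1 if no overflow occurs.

Answer: 6

Derivation:
1. enqueue(47): size=1
2. enqueue(21): size=2
3. dequeue(): size=1
4. enqueue(51): size=2
5. enqueue(97): size=3
6. enqueue(86): size=3=cap → OVERFLOW (fail)
7. enqueue(84): size=3=cap → OVERFLOW (fail)
8. enqueue(15): size=3=cap → OVERFLOW (fail)
9. enqueue(5): size=3=cap → OVERFLOW (fail)
10. enqueue(44): size=3=cap → OVERFLOW (fail)
11. enqueue(88): size=3=cap → OVERFLOW (fail)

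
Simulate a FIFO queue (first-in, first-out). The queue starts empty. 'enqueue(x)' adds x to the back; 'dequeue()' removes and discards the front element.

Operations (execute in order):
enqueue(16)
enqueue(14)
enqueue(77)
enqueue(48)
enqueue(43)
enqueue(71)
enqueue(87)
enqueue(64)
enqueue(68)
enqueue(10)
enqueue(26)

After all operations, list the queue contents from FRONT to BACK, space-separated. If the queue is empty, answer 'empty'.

Answer: 16 14 77 48 43 71 87 64 68 10 26

Derivation:
enqueue(16): [16]
enqueue(14): [16, 14]
enqueue(77): [16, 14, 77]
enqueue(48): [16, 14, 77, 48]
enqueue(43): [16, 14, 77, 48, 43]
enqueue(71): [16, 14, 77, 48, 43, 71]
enqueue(87): [16, 14, 77, 48, 43, 71, 87]
enqueue(64): [16, 14, 77, 48, 43, 71, 87, 64]
enqueue(68): [16, 14, 77, 48, 43, 71, 87, 64, 68]
enqueue(10): [16, 14, 77, 48, 43, 71, 87, 64, 68, 10]
enqueue(26): [16, 14, 77, 48, 43, 71, 87, 64, 68, 10, 26]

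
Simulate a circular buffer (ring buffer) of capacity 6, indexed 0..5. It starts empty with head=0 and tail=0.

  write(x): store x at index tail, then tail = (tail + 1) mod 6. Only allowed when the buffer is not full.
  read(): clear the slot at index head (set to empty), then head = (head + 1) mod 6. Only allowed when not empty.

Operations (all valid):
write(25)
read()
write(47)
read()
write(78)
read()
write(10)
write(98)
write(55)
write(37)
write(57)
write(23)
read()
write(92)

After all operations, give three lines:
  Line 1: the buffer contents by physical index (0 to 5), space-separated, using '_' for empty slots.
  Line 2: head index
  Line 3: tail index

write(25): buf=[25 _ _ _ _ _], head=0, tail=1, size=1
read(): buf=[_ _ _ _ _ _], head=1, tail=1, size=0
write(47): buf=[_ 47 _ _ _ _], head=1, tail=2, size=1
read(): buf=[_ _ _ _ _ _], head=2, tail=2, size=0
write(78): buf=[_ _ 78 _ _ _], head=2, tail=3, size=1
read(): buf=[_ _ _ _ _ _], head=3, tail=3, size=0
write(10): buf=[_ _ _ 10 _ _], head=3, tail=4, size=1
write(98): buf=[_ _ _ 10 98 _], head=3, tail=5, size=2
write(55): buf=[_ _ _ 10 98 55], head=3, tail=0, size=3
write(37): buf=[37 _ _ 10 98 55], head=3, tail=1, size=4
write(57): buf=[37 57 _ 10 98 55], head=3, tail=2, size=5
write(23): buf=[37 57 23 10 98 55], head=3, tail=3, size=6
read(): buf=[37 57 23 _ 98 55], head=4, tail=3, size=5
write(92): buf=[37 57 23 92 98 55], head=4, tail=4, size=6

Answer: 37 57 23 92 98 55
4
4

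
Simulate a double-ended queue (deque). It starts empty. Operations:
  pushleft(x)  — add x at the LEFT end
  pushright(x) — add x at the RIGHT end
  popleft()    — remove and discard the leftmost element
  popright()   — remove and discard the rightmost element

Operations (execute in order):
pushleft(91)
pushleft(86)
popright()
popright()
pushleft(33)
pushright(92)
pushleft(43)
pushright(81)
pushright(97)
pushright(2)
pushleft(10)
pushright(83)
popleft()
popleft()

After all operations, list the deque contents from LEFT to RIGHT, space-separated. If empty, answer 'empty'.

pushleft(91): [91]
pushleft(86): [86, 91]
popright(): [86]
popright(): []
pushleft(33): [33]
pushright(92): [33, 92]
pushleft(43): [43, 33, 92]
pushright(81): [43, 33, 92, 81]
pushright(97): [43, 33, 92, 81, 97]
pushright(2): [43, 33, 92, 81, 97, 2]
pushleft(10): [10, 43, 33, 92, 81, 97, 2]
pushright(83): [10, 43, 33, 92, 81, 97, 2, 83]
popleft(): [43, 33, 92, 81, 97, 2, 83]
popleft(): [33, 92, 81, 97, 2, 83]

Answer: 33 92 81 97 2 83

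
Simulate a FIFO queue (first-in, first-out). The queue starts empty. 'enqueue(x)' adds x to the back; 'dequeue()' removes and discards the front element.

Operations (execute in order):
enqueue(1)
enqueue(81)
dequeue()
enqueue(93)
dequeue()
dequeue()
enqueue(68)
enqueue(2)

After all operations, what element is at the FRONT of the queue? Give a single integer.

enqueue(1): queue = [1]
enqueue(81): queue = [1, 81]
dequeue(): queue = [81]
enqueue(93): queue = [81, 93]
dequeue(): queue = [93]
dequeue(): queue = []
enqueue(68): queue = [68]
enqueue(2): queue = [68, 2]

Answer: 68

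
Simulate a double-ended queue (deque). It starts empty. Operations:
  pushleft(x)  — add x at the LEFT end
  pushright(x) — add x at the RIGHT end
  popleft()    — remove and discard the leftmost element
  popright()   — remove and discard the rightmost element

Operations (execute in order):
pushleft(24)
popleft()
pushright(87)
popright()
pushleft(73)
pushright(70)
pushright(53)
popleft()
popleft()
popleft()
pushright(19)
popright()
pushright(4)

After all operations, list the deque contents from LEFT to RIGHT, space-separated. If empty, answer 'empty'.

Answer: 4

Derivation:
pushleft(24): [24]
popleft(): []
pushright(87): [87]
popright(): []
pushleft(73): [73]
pushright(70): [73, 70]
pushright(53): [73, 70, 53]
popleft(): [70, 53]
popleft(): [53]
popleft(): []
pushright(19): [19]
popright(): []
pushright(4): [4]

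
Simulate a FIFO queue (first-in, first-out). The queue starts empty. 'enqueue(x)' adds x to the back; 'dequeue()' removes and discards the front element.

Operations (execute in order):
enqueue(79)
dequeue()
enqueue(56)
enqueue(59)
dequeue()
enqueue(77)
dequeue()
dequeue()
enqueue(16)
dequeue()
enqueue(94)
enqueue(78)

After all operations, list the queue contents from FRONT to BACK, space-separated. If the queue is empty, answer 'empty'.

enqueue(79): [79]
dequeue(): []
enqueue(56): [56]
enqueue(59): [56, 59]
dequeue(): [59]
enqueue(77): [59, 77]
dequeue(): [77]
dequeue(): []
enqueue(16): [16]
dequeue(): []
enqueue(94): [94]
enqueue(78): [94, 78]

Answer: 94 78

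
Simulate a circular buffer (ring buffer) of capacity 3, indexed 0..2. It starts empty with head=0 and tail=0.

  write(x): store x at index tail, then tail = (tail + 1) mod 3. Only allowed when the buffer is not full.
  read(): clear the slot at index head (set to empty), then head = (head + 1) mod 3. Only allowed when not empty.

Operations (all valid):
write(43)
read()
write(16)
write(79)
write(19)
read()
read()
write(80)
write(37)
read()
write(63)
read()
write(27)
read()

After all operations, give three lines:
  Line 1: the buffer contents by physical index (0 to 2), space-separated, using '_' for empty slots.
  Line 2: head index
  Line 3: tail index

Answer: 63 27 _
0
2

Derivation:
write(43): buf=[43 _ _], head=0, tail=1, size=1
read(): buf=[_ _ _], head=1, tail=1, size=0
write(16): buf=[_ 16 _], head=1, tail=2, size=1
write(79): buf=[_ 16 79], head=1, tail=0, size=2
write(19): buf=[19 16 79], head=1, tail=1, size=3
read(): buf=[19 _ 79], head=2, tail=1, size=2
read(): buf=[19 _ _], head=0, tail=1, size=1
write(80): buf=[19 80 _], head=0, tail=2, size=2
write(37): buf=[19 80 37], head=0, tail=0, size=3
read(): buf=[_ 80 37], head=1, tail=0, size=2
write(63): buf=[63 80 37], head=1, tail=1, size=3
read(): buf=[63 _ 37], head=2, tail=1, size=2
write(27): buf=[63 27 37], head=2, tail=2, size=3
read(): buf=[63 27 _], head=0, tail=2, size=2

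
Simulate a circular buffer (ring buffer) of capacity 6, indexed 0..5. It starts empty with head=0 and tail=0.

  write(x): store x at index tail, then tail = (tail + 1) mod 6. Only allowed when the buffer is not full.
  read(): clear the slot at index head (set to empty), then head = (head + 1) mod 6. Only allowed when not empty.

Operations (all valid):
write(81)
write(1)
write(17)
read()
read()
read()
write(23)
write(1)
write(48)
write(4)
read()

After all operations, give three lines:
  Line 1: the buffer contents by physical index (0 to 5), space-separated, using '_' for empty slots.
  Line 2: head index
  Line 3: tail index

write(81): buf=[81 _ _ _ _ _], head=0, tail=1, size=1
write(1): buf=[81 1 _ _ _ _], head=0, tail=2, size=2
write(17): buf=[81 1 17 _ _ _], head=0, tail=3, size=3
read(): buf=[_ 1 17 _ _ _], head=1, tail=3, size=2
read(): buf=[_ _ 17 _ _ _], head=2, tail=3, size=1
read(): buf=[_ _ _ _ _ _], head=3, tail=3, size=0
write(23): buf=[_ _ _ 23 _ _], head=3, tail=4, size=1
write(1): buf=[_ _ _ 23 1 _], head=3, tail=5, size=2
write(48): buf=[_ _ _ 23 1 48], head=3, tail=0, size=3
write(4): buf=[4 _ _ 23 1 48], head=3, tail=1, size=4
read(): buf=[4 _ _ _ 1 48], head=4, tail=1, size=3

Answer: 4 _ _ _ 1 48
4
1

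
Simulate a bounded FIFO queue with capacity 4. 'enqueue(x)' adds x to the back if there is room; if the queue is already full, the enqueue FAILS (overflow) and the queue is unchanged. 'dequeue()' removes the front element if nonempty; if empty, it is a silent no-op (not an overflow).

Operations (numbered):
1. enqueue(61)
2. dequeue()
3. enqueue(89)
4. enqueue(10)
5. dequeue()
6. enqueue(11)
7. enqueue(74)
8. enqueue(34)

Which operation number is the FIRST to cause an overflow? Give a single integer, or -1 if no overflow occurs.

Answer: -1

Derivation:
1. enqueue(61): size=1
2. dequeue(): size=0
3. enqueue(89): size=1
4. enqueue(10): size=2
5. dequeue(): size=1
6. enqueue(11): size=2
7. enqueue(74): size=3
8. enqueue(34): size=4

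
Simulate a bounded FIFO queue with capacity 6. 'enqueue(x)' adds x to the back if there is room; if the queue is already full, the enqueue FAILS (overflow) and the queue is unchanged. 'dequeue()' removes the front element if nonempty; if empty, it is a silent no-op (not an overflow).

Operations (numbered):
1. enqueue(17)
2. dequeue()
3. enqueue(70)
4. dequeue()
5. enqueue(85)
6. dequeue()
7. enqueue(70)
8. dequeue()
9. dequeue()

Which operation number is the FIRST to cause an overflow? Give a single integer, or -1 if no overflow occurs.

1. enqueue(17): size=1
2. dequeue(): size=0
3. enqueue(70): size=1
4. dequeue(): size=0
5. enqueue(85): size=1
6. dequeue(): size=0
7. enqueue(70): size=1
8. dequeue(): size=0
9. dequeue(): empty, no-op, size=0

Answer: -1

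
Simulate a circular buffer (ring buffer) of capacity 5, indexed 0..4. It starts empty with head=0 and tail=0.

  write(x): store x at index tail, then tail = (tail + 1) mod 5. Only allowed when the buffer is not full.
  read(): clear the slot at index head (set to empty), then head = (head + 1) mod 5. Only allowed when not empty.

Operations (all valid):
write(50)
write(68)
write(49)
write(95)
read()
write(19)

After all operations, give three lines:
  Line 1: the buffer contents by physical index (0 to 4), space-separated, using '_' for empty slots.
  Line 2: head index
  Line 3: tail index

write(50): buf=[50 _ _ _ _], head=0, tail=1, size=1
write(68): buf=[50 68 _ _ _], head=0, tail=2, size=2
write(49): buf=[50 68 49 _ _], head=0, tail=3, size=3
write(95): buf=[50 68 49 95 _], head=0, tail=4, size=4
read(): buf=[_ 68 49 95 _], head=1, tail=4, size=3
write(19): buf=[_ 68 49 95 19], head=1, tail=0, size=4

Answer: _ 68 49 95 19
1
0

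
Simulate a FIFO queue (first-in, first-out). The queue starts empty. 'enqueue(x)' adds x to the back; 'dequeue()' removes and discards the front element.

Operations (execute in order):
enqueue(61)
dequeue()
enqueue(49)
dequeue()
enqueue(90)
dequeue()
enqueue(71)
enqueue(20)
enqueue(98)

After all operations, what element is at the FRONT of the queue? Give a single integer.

enqueue(61): queue = [61]
dequeue(): queue = []
enqueue(49): queue = [49]
dequeue(): queue = []
enqueue(90): queue = [90]
dequeue(): queue = []
enqueue(71): queue = [71]
enqueue(20): queue = [71, 20]
enqueue(98): queue = [71, 20, 98]

Answer: 71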